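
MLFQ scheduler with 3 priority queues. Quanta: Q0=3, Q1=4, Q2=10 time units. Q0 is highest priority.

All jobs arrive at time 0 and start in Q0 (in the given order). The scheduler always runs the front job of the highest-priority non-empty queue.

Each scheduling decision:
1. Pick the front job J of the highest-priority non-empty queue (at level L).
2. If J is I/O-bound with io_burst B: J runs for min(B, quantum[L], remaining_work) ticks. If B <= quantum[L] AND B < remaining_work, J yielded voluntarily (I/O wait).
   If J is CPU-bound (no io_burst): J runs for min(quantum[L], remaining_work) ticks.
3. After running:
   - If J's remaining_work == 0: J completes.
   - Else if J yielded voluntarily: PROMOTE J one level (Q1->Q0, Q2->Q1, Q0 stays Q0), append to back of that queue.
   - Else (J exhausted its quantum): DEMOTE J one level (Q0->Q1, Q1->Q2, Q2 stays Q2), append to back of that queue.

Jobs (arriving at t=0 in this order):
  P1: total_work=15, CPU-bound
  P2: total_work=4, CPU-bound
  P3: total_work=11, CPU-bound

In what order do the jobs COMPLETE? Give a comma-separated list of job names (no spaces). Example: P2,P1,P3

Answer: P2,P1,P3

Derivation:
t=0-3: P1@Q0 runs 3, rem=12, quantum used, demote→Q1. Q0=[P2,P3] Q1=[P1] Q2=[]
t=3-6: P2@Q0 runs 3, rem=1, quantum used, demote→Q1. Q0=[P3] Q1=[P1,P2] Q2=[]
t=6-9: P3@Q0 runs 3, rem=8, quantum used, demote→Q1. Q0=[] Q1=[P1,P2,P3] Q2=[]
t=9-13: P1@Q1 runs 4, rem=8, quantum used, demote→Q2. Q0=[] Q1=[P2,P3] Q2=[P1]
t=13-14: P2@Q1 runs 1, rem=0, completes. Q0=[] Q1=[P3] Q2=[P1]
t=14-18: P3@Q1 runs 4, rem=4, quantum used, demote→Q2. Q0=[] Q1=[] Q2=[P1,P3]
t=18-26: P1@Q2 runs 8, rem=0, completes. Q0=[] Q1=[] Q2=[P3]
t=26-30: P3@Q2 runs 4, rem=0, completes. Q0=[] Q1=[] Q2=[]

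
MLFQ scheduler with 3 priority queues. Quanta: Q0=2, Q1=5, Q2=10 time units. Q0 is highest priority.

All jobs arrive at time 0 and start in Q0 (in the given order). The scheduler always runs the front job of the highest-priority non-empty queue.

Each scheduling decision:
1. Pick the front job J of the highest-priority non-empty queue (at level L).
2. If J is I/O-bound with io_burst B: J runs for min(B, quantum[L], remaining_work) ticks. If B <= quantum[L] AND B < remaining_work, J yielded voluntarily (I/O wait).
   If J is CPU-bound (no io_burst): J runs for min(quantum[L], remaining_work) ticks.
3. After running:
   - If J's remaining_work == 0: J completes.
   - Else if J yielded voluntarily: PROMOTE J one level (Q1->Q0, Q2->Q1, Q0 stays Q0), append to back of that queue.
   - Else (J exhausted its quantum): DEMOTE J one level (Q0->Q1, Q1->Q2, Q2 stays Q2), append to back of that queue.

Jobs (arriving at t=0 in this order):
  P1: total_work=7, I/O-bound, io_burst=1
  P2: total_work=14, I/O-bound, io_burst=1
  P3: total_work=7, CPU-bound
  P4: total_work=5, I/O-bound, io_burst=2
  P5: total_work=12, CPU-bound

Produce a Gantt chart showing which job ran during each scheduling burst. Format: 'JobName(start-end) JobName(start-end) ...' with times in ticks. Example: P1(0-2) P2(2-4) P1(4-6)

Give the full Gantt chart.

t=0-1: P1@Q0 runs 1, rem=6, I/O yield, promote→Q0. Q0=[P2,P3,P4,P5,P1] Q1=[] Q2=[]
t=1-2: P2@Q0 runs 1, rem=13, I/O yield, promote→Q0. Q0=[P3,P4,P5,P1,P2] Q1=[] Q2=[]
t=2-4: P3@Q0 runs 2, rem=5, quantum used, demote→Q1. Q0=[P4,P5,P1,P2] Q1=[P3] Q2=[]
t=4-6: P4@Q0 runs 2, rem=3, I/O yield, promote→Q0. Q0=[P5,P1,P2,P4] Q1=[P3] Q2=[]
t=6-8: P5@Q0 runs 2, rem=10, quantum used, demote→Q1. Q0=[P1,P2,P4] Q1=[P3,P5] Q2=[]
t=8-9: P1@Q0 runs 1, rem=5, I/O yield, promote→Q0. Q0=[P2,P4,P1] Q1=[P3,P5] Q2=[]
t=9-10: P2@Q0 runs 1, rem=12, I/O yield, promote→Q0. Q0=[P4,P1,P2] Q1=[P3,P5] Q2=[]
t=10-12: P4@Q0 runs 2, rem=1, I/O yield, promote→Q0. Q0=[P1,P2,P4] Q1=[P3,P5] Q2=[]
t=12-13: P1@Q0 runs 1, rem=4, I/O yield, promote→Q0. Q0=[P2,P4,P1] Q1=[P3,P5] Q2=[]
t=13-14: P2@Q0 runs 1, rem=11, I/O yield, promote→Q0. Q0=[P4,P1,P2] Q1=[P3,P5] Q2=[]
t=14-15: P4@Q0 runs 1, rem=0, completes. Q0=[P1,P2] Q1=[P3,P5] Q2=[]
t=15-16: P1@Q0 runs 1, rem=3, I/O yield, promote→Q0. Q0=[P2,P1] Q1=[P3,P5] Q2=[]
t=16-17: P2@Q0 runs 1, rem=10, I/O yield, promote→Q0. Q0=[P1,P2] Q1=[P3,P5] Q2=[]
t=17-18: P1@Q0 runs 1, rem=2, I/O yield, promote→Q0. Q0=[P2,P1] Q1=[P3,P5] Q2=[]
t=18-19: P2@Q0 runs 1, rem=9, I/O yield, promote→Q0. Q0=[P1,P2] Q1=[P3,P5] Q2=[]
t=19-20: P1@Q0 runs 1, rem=1, I/O yield, promote→Q0. Q0=[P2,P1] Q1=[P3,P5] Q2=[]
t=20-21: P2@Q0 runs 1, rem=8, I/O yield, promote→Q0. Q0=[P1,P2] Q1=[P3,P5] Q2=[]
t=21-22: P1@Q0 runs 1, rem=0, completes. Q0=[P2] Q1=[P3,P5] Q2=[]
t=22-23: P2@Q0 runs 1, rem=7, I/O yield, promote→Q0. Q0=[P2] Q1=[P3,P5] Q2=[]
t=23-24: P2@Q0 runs 1, rem=6, I/O yield, promote→Q0. Q0=[P2] Q1=[P3,P5] Q2=[]
t=24-25: P2@Q0 runs 1, rem=5, I/O yield, promote→Q0. Q0=[P2] Q1=[P3,P5] Q2=[]
t=25-26: P2@Q0 runs 1, rem=4, I/O yield, promote→Q0. Q0=[P2] Q1=[P3,P5] Q2=[]
t=26-27: P2@Q0 runs 1, rem=3, I/O yield, promote→Q0. Q0=[P2] Q1=[P3,P5] Q2=[]
t=27-28: P2@Q0 runs 1, rem=2, I/O yield, promote→Q0. Q0=[P2] Q1=[P3,P5] Q2=[]
t=28-29: P2@Q0 runs 1, rem=1, I/O yield, promote→Q0. Q0=[P2] Q1=[P3,P5] Q2=[]
t=29-30: P2@Q0 runs 1, rem=0, completes. Q0=[] Q1=[P3,P5] Q2=[]
t=30-35: P3@Q1 runs 5, rem=0, completes. Q0=[] Q1=[P5] Q2=[]
t=35-40: P5@Q1 runs 5, rem=5, quantum used, demote→Q2. Q0=[] Q1=[] Q2=[P5]
t=40-45: P5@Q2 runs 5, rem=0, completes. Q0=[] Q1=[] Q2=[]

Answer: P1(0-1) P2(1-2) P3(2-4) P4(4-6) P5(6-8) P1(8-9) P2(9-10) P4(10-12) P1(12-13) P2(13-14) P4(14-15) P1(15-16) P2(16-17) P1(17-18) P2(18-19) P1(19-20) P2(20-21) P1(21-22) P2(22-23) P2(23-24) P2(24-25) P2(25-26) P2(26-27) P2(27-28) P2(28-29) P2(29-30) P3(30-35) P5(35-40) P5(40-45)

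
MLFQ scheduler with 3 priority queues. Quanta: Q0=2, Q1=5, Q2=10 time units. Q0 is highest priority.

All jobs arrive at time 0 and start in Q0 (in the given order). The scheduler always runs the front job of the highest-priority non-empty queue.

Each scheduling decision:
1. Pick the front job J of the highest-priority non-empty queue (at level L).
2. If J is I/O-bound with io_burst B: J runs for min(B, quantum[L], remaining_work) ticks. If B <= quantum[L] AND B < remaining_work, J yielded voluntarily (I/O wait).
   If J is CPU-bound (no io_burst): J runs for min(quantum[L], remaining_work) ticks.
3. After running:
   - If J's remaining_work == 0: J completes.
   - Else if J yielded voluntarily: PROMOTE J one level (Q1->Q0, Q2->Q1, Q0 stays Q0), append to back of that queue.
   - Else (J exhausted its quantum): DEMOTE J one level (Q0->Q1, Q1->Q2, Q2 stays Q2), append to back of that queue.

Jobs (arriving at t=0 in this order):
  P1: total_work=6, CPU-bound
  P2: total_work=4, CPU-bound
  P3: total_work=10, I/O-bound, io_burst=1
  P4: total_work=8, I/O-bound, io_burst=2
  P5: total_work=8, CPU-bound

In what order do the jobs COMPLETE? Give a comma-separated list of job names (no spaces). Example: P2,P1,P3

t=0-2: P1@Q0 runs 2, rem=4, quantum used, demote→Q1. Q0=[P2,P3,P4,P5] Q1=[P1] Q2=[]
t=2-4: P2@Q0 runs 2, rem=2, quantum used, demote→Q1. Q0=[P3,P4,P5] Q1=[P1,P2] Q2=[]
t=4-5: P3@Q0 runs 1, rem=9, I/O yield, promote→Q0. Q0=[P4,P5,P3] Q1=[P1,P2] Q2=[]
t=5-7: P4@Q0 runs 2, rem=6, I/O yield, promote→Q0. Q0=[P5,P3,P4] Q1=[P1,P2] Q2=[]
t=7-9: P5@Q0 runs 2, rem=6, quantum used, demote→Q1. Q0=[P3,P4] Q1=[P1,P2,P5] Q2=[]
t=9-10: P3@Q0 runs 1, rem=8, I/O yield, promote→Q0. Q0=[P4,P3] Q1=[P1,P2,P5] Q2=[]
t=10-12: P4@Q0 runs 2, rem=4, I/O yield, promote→Q0. Q0=[P3,P4] Q1=[P1,P2,P5] Q2=[]
t=12-13: P3@Q0 runs 1, rem=7, I/O yield, promote→Q0. Q0=[P4,P3] Q1=[P1,P2,P5] Q2=[]
t=13-15: P4@Q0 runs 2, rem=2, I/O yield, promote→Q0. Q0=[P3,P4] Q1=[P1,P2,P5] Q2=[]
t=15-16: P3@Q0 runs 1, rem=6, I/O yield, promote→Q0. Q0=[P4,P3] Q1=[P1,P2,P5] Q2=[]
t=16-18: P4@Q0 runs 2, rem=0, completes. Q0=[P3] Q1=[P1,P2,P5] Q2=[]
t=18-19: P3@Q0 runs 1, rem=5, I/O yield, promote→Q0. Q0=[P3] Q1=[P1,P2,P5] Q2=[]
t=19-20: P3@Q0 runs 1, rem=4, I/O yield, promote→Q0. Q0=[P3] Q1=[P1,P2,P5] Q2=[]
t=20-21: P3@Q0 runs 1, rem=3, I/O yield, promote→Q0. Q0=[P3] Q1=[P1,P2,P5] Q2=[]
t=21-22: P3@Q0 runs 1, rem=2, I/O yield, promote→Q0. Q0=[P3] Q1=[P1,P2,P5] Q2=[]
t=22-23: P3@Q0 runs 1, rem=1, I/O yield, promote→Q0. Q0=[P3] Q1=[P1,P2,P5] Q2=[]
t=23-24: P3@Q0 runs 1, rem=0, completes. Q0=[] Q1=[P1,P2,P5] Q2=[]
t=24-28: P1@Q1 runs 4, rem=0, completes. Q0=[] Q1=[P2,P5] Q2=[]
t=28-30: P2@Q1 runs 2, rem=0, completes. Q0=[] Q1=[P5] Q2=[]
t=30-35: P5@Q1 runs 5, rem=1, quantum used, demote→Q2. Q0=[] Q1=[] Q2=[P5]
t=35-36: P5@Q2 runs 1, rem=0, completes. Q0=[] Q1=[] Q2=[]

Answer: P4,P3,P1,P2,P5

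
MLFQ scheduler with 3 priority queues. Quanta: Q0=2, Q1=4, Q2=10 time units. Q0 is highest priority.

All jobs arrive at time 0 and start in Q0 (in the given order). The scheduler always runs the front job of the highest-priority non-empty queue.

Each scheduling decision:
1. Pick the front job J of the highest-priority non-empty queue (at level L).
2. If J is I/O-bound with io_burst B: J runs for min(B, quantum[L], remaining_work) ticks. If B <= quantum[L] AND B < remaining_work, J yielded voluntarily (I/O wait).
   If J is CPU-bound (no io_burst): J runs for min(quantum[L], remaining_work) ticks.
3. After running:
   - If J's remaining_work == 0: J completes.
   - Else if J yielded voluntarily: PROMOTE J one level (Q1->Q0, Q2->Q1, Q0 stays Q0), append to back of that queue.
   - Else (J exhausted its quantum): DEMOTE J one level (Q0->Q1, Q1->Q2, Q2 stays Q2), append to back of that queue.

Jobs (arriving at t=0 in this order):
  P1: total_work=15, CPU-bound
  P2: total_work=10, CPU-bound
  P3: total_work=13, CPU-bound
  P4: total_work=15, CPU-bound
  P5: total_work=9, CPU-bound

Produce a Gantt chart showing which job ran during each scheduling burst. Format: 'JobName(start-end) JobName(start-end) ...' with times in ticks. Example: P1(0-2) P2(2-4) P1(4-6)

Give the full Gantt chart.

t=0-2: P1@Q0 runs 2, rem=13, quantum used, demote→Q1. Q0=[P2,P3,P4,P5] Q1=[P1] Q2=[]
t=2-4: P2@Q0 runs 2, rem=8, quantum used, demote→Q1. Q0=[P3,P4,P5] Q1=[P1,P2] Q2=[]
t=4-6: P3@Q0 runs 2, rem=11, quantum used, demote→Q1. Q0=[P4,P5] Q1=[P1,P2,P3] Q2=[]
t=6-8: P4@Q0 runs 2, rem=13, quantum used, demote→Q1. Q0=[P5] Q1=[P1,P2,P3,P4] Q2=[]
t=8-10: P5@Q0 runs 2, rem=7, quantum used, demote→Q1. Q0=[] Q1=[P1,P2,P3,P4,P5] Q2=[]
t=10-14: P1@Q1 runs 4, rem=9, quantum used, demote→Q2. Q0=[] Q1=[P2,P3,P4,P5] Q2=[P1]
t=14-18: P2@Q1 runs 4, rem=4, quantum used, demote→Q2. Q0=[] Q1=[P3,P4,P5] Q2=[P1,P2]
t=18-22: P3@Q1 runs 4, rem=7, quantum used, demote→Q2. Q0=[] Q1=[P4,P5] Q2=[P1,P2,P3]
t=22-26: P4@Q1 runs 4, rem=9, quantum used, demote→Q2. Q0=[] Q1=[P5] Q2=[P1,P2,P3,P4]
t=26-30: P5@Q1 runs 4, rem=3, quantum used, demote→Q2. Q0=[] Q1=[] Q2=[P1,P2,P3,P4,P5]
t=30-39: P1@Q2 runs 9, rem=0, completes. Q0=[] Q1=[] Q2=[P2,P3,P4,P5]
t=39-43: P2@Q2 runs 4, rem=0, completes. Q0=[] Q1=[] Q2=[P3,P4,P5]
t=43-50: P3@Q2 runs 7, rem=0, completes. Q0=[] Q1=[] Q2=[P4,P5]
t=50-59: P4@Q2 runs 9, rem=0, completes. Q0=[] Q1=[] Q2=[P5]
t=59-62: P5@Q2 runs 3, rem=0, completes. Q0=[] Q1=[] Q2=[]

Answer: P1(0-2) P2(2-4) P3(4-6) P4(6-8) P5(8-10) P1(10-14) P2(14-18) P3(18-22) P4(22-26) P5(26-30) P1(30-39) P2(39-43) P3(43-50) P4(50-59) P5(59-62)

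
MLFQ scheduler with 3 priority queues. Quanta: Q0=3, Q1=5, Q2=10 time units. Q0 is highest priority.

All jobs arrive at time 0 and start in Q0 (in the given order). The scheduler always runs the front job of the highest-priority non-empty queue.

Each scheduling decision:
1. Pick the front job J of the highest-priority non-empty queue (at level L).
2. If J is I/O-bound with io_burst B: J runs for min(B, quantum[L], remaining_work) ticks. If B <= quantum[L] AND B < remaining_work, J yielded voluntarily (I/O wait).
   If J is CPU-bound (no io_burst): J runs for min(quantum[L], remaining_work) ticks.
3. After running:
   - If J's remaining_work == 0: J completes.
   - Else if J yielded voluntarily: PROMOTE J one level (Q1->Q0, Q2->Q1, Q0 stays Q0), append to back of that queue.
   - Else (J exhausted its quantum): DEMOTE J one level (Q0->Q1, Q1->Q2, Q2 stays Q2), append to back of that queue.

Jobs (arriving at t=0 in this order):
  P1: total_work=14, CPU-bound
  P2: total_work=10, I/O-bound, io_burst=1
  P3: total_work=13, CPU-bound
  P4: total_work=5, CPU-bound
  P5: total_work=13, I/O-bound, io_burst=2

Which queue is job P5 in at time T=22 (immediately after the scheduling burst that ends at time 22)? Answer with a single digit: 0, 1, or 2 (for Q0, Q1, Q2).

t=0-3: P1@Q0 runs 3, rem=11, quantum used, demote→Q1. Q0=[P2,P3,P4,P5] Q1=[P1] Q2=[]
t=3-4: P2@Q0 runs 1, rem=9, I/O yield, promote→Q0. Q0=[P3,P4,P5,P2] Q1=[P1] Q2=[]
t=4-7: P3@Q0 runs 3, rem=10, quantum used, demote→Q1. Q0=[P4,P5,P2] Q1=[P1,P3] Q2=[]
t=7-10: P4@Q0 runs 3, rem=2, quantum used, demote→Q1. Q0=[P5,P2] Q1=[P1,P3,P4] Q2=[]
t=10-12: P5@Q0 runs 2, rem=11, I/O yield, promote→Q0. Q0=[P2,P5] Q1=[P1,P3,P4] Q2=[]
t=12-13: P2@Q0 runs 1, rem=8, I/O yield, promote→Q0. Q0=[P5,P2] Q1=[P1,P3,P4] Q2=[]
t=13-15: P5@Q0 runs 2, rem=9, I/O yield, promote→Q0. Q0=[P2,P5] Q1=[P1,P3,P4] Q2=[]
t=15-16: P2@Q0 runs 1, rem=7, I/O yield, promote→Q0. Q0=[P5,P2] Q1=[P1,P3,P4] Q2=[]
t=16-18: P5@Q0 runs 2, rem=7, I/O yield, promote→Q0. Q0=[P2,P5] Q1=[P1,P3,P4] Q2=[]
t=18-19: P2@Q0 runs 1, rem=6, I/O yield, promote→Q0. Q0=[P5,P2] Q1=[P1,P3,P4] Q2=[]
t=19-21: P5@Q0 runs 2, rem=5, I/O yield, promote→Q0. Q0=[P2,P5] Q1=[P1,P3,P4] Q2=[]
t=21-22: P2@Q0 runs 1, rem=5, I/O yield, promote→Q0. Q0=[P5,P2] Q1=[P1,P3,P4] Q2=[]
t=22-24: P5@Q0 runs 2, rem=3, I/O yield, promote→Q0. Q0=[P2,P5] Q1=[P1,P3,P4] Q2=[]
t=24-25: P2@Q0 runs 1, rem=4, I/O yield, promote→Q0. Q0=[P5,P2] Q1=[P1,P3,P4] Q2=[]
t=25-27: P5@Q0 runs 2, rem=1, I/O yield, promote→Q0. Q0=[P2,P5] Q1=[P1,P3,P4] Q2=[]
t=27-28: P2@Q0 runs 1, rem=3, I/O yield, promote→Q0. Q0=[P5,P2] Q1=[P1,P3,P4] Q2=[]
t=28-29: P5@Q0 runs 1, rem=0, completes. Q0=[P2] Q1=[P1,P3,P4] Q2=[]
t=29-30: P2@Q0 runs 1, rem=2, I/O yield, promote→Q0. Q0=[P2] Q1=[P1,P3,P4] Q2=[]
t=30-31: P2@Q0 runs 1, rem=1, I/O yield, promote→Q0. Q0=[P2] Q1=[P1,P3,P4] Q2=[]
t=31-32: P2@Q0 runs 1, rem=0, completes. Q0=[] Q1=[P1,P3,P4] Q2=[]
t=32-37: P1@Q1 runs 5, rem=6, quantum used, demote→Q2. Q0=[] Q1=[P3,P4] Q2=[P1]
t=37-42: P3@Q1 runs 5, rem=5, quantum used, demote→Q2. Q0=[] Q1=[P4] Q2=[P1,P3]
t=42-44: P4@Q1 runs 2, rem=0, completes. Q0=[] Q1=[] Q2=[P1,P3]
t=44-50: P1@Q2 runs 6, rem=0, completes. Q0=[] Q1=[] Q2=[P3]
t=50-55: P3@Q2 runs 5, rem=0, completes. Q0=[] Q1=[] Q2=[]

Answer: 0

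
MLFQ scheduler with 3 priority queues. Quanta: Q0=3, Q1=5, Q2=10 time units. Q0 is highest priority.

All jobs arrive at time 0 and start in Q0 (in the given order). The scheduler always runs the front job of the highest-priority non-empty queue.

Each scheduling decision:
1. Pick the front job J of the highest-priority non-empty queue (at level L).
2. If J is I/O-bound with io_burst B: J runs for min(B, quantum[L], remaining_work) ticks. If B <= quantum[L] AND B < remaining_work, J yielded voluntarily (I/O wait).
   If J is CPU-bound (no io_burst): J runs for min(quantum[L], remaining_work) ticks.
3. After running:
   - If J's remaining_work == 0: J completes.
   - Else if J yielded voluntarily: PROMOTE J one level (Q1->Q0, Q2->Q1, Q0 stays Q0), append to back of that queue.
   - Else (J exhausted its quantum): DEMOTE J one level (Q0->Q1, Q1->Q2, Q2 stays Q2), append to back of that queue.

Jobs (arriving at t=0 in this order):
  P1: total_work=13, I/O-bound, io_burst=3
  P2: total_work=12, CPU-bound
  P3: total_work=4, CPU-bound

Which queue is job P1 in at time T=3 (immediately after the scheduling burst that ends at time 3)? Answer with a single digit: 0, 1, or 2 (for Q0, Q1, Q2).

t=0-3: P1@Q0 runs 3, rem=10, I/O yield, promote→Q0. Q0=[P2,P3,P1] Q1=[] Q2=[]
t=3-6: P2@Q0 runs 3, rem=9, quantum used, demote→Q1. Q0=[P3,P1] Q1=[P2] Q2=[]
t=6-9: P3@Q0 runs 3, rem=1, quantum used, demote→Q1. Q0=[P1] Q1=[P2,P3] Q2=[]
t=9-12: P1@Q0 runs 3, rem=7, I/O yield, promote→Q0. Q0=[P1] Q1=[P2,P3] Q2=[]
t=12-15: P1@Q0 runs 3, rem=4, I/O yield, promote→Q0. Q0=[P1] Q1=[P2,P3] Q2=[]
t=15-18: P1@Q0 runs 3, rem=1, I/O yield, promote→Q0. Q0=[P1] Q1=[P2,P3] Q2=[]
t=18-19: P1@Q0 runs 1, rem=0, completes. Q0=[] Q1=[P2,P3] Q2=[]
t=19-24: P2@Q1 runs 5, rem=4, quantum used, demote→Q2. Q0=[] Q1=[P3] Q2=[P2]
t=24-25: P3@Q1 runs 1, rem=0, completes. Q0=[] Q1=[] Q2=[P2]
t=25-29: P2@Q2 runs 4, rem=0, completes. Q0=[] Q1=[] Q2=[]

Answer: 0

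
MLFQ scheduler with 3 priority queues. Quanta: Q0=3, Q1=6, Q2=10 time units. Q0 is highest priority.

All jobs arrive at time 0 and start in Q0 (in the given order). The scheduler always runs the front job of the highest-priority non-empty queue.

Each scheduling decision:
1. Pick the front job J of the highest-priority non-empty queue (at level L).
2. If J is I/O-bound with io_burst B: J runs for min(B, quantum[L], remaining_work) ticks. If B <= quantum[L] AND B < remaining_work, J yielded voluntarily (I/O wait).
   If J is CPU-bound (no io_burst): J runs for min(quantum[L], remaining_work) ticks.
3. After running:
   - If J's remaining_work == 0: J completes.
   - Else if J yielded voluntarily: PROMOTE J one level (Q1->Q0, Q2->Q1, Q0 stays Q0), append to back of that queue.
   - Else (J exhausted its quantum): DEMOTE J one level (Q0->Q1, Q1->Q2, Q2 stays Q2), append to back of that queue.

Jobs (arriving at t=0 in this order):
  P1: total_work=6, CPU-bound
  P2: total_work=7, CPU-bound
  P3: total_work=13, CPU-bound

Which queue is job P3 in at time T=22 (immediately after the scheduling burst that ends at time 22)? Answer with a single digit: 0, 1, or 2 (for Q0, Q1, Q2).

Answer: 2

Derivation:
t=0-3: P1@Q0 runs 3, rem=3, quantum used, demote→Q1. Q0=[P2,P3] Q1=[P1] Q2=[]
t=3-6: P2@Q0 runs 3, rem=4, quantum used, demote→Q1. Q0=[P3] Q1=[P1,P2] Q2=[]
t=6-9: P3@Q0 runs 3, rem=10, quantum used, demote→Q1. Q0=[] Q1=[P1,P2,P3] Q2=[]
t=9-12: P1@Q1 runs 3, rem=0, completes. Q0=[] Q1=[P2,P3] Q2=[]
t=12-16: P2@Q1 runs 4, rem=0, completes. Q0=[] Q1=[P3] Q2=[]
t=16-22: P3@Q1 runs 6, rem=4, quantum used, demote→Q2. Q0=[] Q1=[] Q2=[P3]
t=22-26: P3@Q2 runs 4, rem=0, completes. Q0=[] Q1=[] Q2=[]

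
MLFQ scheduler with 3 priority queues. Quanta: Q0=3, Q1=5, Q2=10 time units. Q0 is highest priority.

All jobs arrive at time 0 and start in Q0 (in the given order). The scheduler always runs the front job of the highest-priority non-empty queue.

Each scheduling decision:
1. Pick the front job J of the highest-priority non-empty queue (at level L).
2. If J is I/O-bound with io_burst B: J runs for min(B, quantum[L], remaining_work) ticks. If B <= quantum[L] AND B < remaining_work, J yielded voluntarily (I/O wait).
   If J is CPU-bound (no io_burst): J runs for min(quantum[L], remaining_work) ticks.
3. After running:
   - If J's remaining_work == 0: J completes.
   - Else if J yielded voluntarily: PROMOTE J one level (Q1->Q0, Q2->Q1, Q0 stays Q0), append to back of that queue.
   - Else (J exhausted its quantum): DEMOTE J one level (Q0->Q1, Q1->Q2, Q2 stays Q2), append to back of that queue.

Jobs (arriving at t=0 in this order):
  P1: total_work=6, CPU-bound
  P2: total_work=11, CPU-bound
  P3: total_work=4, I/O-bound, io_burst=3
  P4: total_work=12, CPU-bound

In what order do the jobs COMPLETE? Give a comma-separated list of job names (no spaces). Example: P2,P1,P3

Answer: P3,P1,P2,P4

Derivation:
t=0-3: P1@Q0 runs 3, rem=3, quantum used, demote→Q1. Q0=[P2,P3,P4] Q1=[P1] Q2=[]
t=3-6: P2@Q0 runs 3, rem=8, quantum used, demote→Q1. Q0=[P3,P4] Q1=[P1,P2] Q2=[]
t=6-9: P3@Q0 runs 3, rem=1, I/O yield, promote→Q0. Q0=[P4,P3] Q1=[P1,P2] Q2=[]
t=9-12: P4@Q0 runs 3, rem=9, quantum used, demote→Q1. Q0=[P3] Q1=[P1,P2,P4] Q2=[]
t=12-13: P3@Q0 runs 1, rem=0, completes. Q0=[] Q1=[P1,P2,P4] Q2=[]
t=13-16: P1@Q1 runs 3, rem=0, completes. Q0=[] Q1=[P2,P4] Q2=[]
t=16-21: P2@Q1 runs 5, rem=3, quantum used, demote→Q2. Q0=[] Q1=[P4] Q2=[P2]
t=21-26: P4@Q1 runs 5, rem=4, quantum used, demote→Q2. Q0=[] Q1=[] Q2=[P2,P4]
t=26-29: P2@Q2 runs 3, rem=0, completes. Q0=[] Q1=[] Q2=[P4]
t=29-33: P4@Q2 runs 4, rem=0, completes. Q0=[] Q1=[] Q2=[]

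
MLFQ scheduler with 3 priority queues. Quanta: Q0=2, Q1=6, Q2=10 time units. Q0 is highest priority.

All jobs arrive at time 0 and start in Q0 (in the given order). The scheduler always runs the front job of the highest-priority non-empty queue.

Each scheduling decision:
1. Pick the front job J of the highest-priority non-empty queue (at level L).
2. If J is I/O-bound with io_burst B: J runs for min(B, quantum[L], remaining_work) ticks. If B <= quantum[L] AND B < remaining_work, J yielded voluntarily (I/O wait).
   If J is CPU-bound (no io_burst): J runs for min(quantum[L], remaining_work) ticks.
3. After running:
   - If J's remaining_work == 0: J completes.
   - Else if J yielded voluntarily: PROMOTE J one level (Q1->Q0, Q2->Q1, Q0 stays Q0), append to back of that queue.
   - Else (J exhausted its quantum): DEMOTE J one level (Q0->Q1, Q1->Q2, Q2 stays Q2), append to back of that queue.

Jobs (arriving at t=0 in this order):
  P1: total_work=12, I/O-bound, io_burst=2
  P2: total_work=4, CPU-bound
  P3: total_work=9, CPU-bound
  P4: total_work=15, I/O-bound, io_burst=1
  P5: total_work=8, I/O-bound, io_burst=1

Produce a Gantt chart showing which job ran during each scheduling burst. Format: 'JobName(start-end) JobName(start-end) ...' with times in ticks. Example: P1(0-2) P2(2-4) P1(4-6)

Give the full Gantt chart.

t=0-2: P1@Q0 runs 2, rem=10, I/O yield, promote→Q0. Q0=[P2,P3,P4,P5,P1] Q1=[] Q2=[]
t=2-4: P2@Q0 runs 2, rem=2, quantum used, demote→Q1. Q0=[P3,P4,P5,P1] Q1=[P2] Q2=[]
t=4-6: P3@Q0 runs 2, rem=7, quantum used, demote→Q1. Q0=[P4,P5,P1] Q1=[P2,P3] Q2=[]
t=6-7: P4@Q0 runs 1, rem=14, I/O yield, promote→Q0. Q0=[P5,P1,P4] Q1=[P2,P3] Q2=[]
t=7-8: P5@Q0 runs 1, rem=7, I/O yield, promote→Q0. Q0=[P1,P4,P5] Q1=[P2,P3] Q2=[]
t=8-10: P1@Q0 runs 2, rem=8, I/O yield, promote→Q0. Q0=[P4,P5,P1] Q1=[P2,P3] Q2=[]
t=10-11: P4@Q0 runs 1, rem=13, I/O yield, promote→Q0. Q0=[P5,P1,P4] Q1=[P2,P3] Q2=[]
t=11-12: P5@Q0 runs 1, rem=6, I/O yield, promote→Q0. Q0=[P1,P4,P5] Q1=[P2,P3] Q2=[]
t=12-14: P1@Q0 runs 2, rem=6, I/O yield, promote→Q0. Q0=[P4,P5,P1] Q1=[P2,P3] Q2=[]
t=14-15: P4@Q0 runs 1, rem=12, I/O yield, promote→Q0. Q0=[P5,P1,P4] Q1=[P2,P3] Q2=[]
t=15-16: P5@Q0 runs 1, rem=5, I/O yield, promote→Q0. Q0=[P1,P4,P5] Q1=[P2,P3] Q2=[]
t=16-18: P1@Q0 runs 2, rem=4, I/O yield, promote→Q0. Q0=[P4,P5,P1] Q1=[P2,P3] Q2=[]
t=18-19: P4@Q0 runs 1, rem=11, I/O yield, promote→Q0. Q0=[P5,P1,P4] Q1=[P2,P3] Q2=[]
t=19-20: P5@Q0 runs 1, rem=4, I/O yield, promote→Q0. Q0=[P1,P4,P5] Q1=[P2,P3] Q2=[]
t=20-22: P1@Q0 runs 2, rem=2, I/O yield, promote→Q0. Q0=[P4,P5,P1] Q1=[P2,P3] Q2=[]
t=22-23: P4@Q0 runs 1, rem=10, I/O yield, promote→Q0. Q0=[P5,P1,P4] Q1=[P2,P3] Q2=[]
t=23-24: P5@Q0 runs 1, rem=3, I/O yield, promote→Q0. Q0=[P1,P4,P5] Q1=[P2,P3] Q2=[]
t=24-26: P1@Q0 runs 2, rem=0, completes. Q0=[P4,P5] Q1=[P2,P3] Q2=[]
t=26-27: P4@Q0 runs 1, rem=9, I/O yield, promote→Q0. Q0=[P5,P4] Q1=[P2,P3] Q2=[]
t=27-28: P5@Q0 runs 1, rem=2, I/O yield, promote→Q0. Q0=[P4,P5] Q1=[P2,P3] Q2=[]
t=28-29: P4@Q0 runs 1, rem=8, I/O yield, promote→Q0. Q0=[P5,P4] Q1=[P2,P3] Q2=[]
t=29-30: P5@Q0 runs 1, rem=1, I/O yield, promote→Q0. Q0=[P4,P5] Q1=[P2,P3] Q2=[]
t=30-31: P4@Q0 runs 1, rem=7, I/O yield, promote→Q0. Q0=[P5,P4] Q1=[P2,P3] Q2=[]
t=31-32: P5@Q0 runs 1, rem=0, completes. Q0=[P4] Q1=[P2,P3] Q2=[]
t=32-33: P4@Q0 runs 1, rem=6, I/O yield, promote→Q0. Q0=[P4] Q1=[P2,P3] Q2=[]
t=33-34: P4@Q0 runs 1, rem=5, I/O yield, promote→Q0. Q0=[P4] Q1=[P2,P3] Q2=[]
t=34-35: P4@Q0 runs 1, rem=4, I/O yield, promote→Q0. Q0=[P4] Q1=[P2,P3] Q2=[]
t=35-36: P4@Q0 runs 1, rem=3, I/O yield, promote→Q0. Q0=[P4] Q1=[P2,P3] Q2=[]
t=36-37: P4@Q0 runs 1, rem=2, I/O yield, promote→Q0. Q0=[P4] Q1=[P2,P3] Q2=[]
t=37-38: P4@Q0 runs 1, rem=1, I/O yield, promote→Q0. Q0=[P4] Q1=[P2,P3] Q2=[]
t=38-39: P4@Q0 runs 1, rem=0, completes. Q0=[] Q1=[P2,P3] Q2=[]
t=39-41: P2@Q1 runs 2, rem=0, completes. Q0=[] Q1=[P3] Q2=[]
t=41-47: P3@Q1 runs 6, rem=1, quantum used, demote→Q2. Q0=[] Q1=[] Q2=[P3]
t=47-48: P3@Q2 runs 1, rem=0, completes. Q0=[] Q1=[] Q2=[]

Answer: P1(0-2) P2(2-4) P3(4-6) P4(6-7) P5(7-8) P1(8-10) P4(10-11) P5(11-12) P1(12-14) P4(14-15) P5(15-16) P1(16-18) P4(18-19) P5(19-20) P1(20-22) P4(22-23) P5(23-24) P1(24-26) P4(26-27) P5(27-28) P4(28-29) P5(29-30) P4(30-31) P5(31-32) P4(32-33) P4(33-34) P4(34-35) P4(35-36) P4(36-37) P4(37-38) P4(38-39) P2(39-41) P3(41-47) P3(47-48)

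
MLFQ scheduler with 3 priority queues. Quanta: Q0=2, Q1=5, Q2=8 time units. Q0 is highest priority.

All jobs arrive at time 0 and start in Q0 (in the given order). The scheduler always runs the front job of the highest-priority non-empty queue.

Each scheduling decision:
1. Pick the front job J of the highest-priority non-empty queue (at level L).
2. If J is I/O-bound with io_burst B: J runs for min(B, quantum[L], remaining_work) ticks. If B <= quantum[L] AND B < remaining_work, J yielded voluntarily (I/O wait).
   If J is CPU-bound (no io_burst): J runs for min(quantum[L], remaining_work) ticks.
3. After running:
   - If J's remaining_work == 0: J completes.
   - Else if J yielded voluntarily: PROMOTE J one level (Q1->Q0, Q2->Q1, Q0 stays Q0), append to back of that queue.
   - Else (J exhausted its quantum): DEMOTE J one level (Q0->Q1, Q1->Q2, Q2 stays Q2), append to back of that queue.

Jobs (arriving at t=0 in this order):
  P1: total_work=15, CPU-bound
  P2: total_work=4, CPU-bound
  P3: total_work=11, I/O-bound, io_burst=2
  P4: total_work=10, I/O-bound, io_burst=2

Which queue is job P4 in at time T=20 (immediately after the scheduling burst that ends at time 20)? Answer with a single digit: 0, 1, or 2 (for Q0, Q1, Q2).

Answer: 0

Derivation:
t=0-2: P1@Q0 runs 2, rem=13, quantum used, demote→Q1. Q0=[P2,P3,P4] Q1=[P1] Q2=[]
t=2-4: P2@Q0 runs 2, rem=2, quantum used, demote→Q1. Q0=[P3,P4] Q1=[P1,P2] Q2=[]
t=4-6: P3@Q0 runs 2, rem=9, I/O yield, promote→Q0. Q0=[P4,P3] Q1=[P1,P2] Q2=[]
t=6-8: P4@Q0 runs 2, rem=8, I/O yield, promote→Q0. Q0=[P3,P4] Q1=[P1,P2] Q2=[]
t=8-10: P3@Q0 runs 2, rem=7, I/O yield, promote→Q0. Q0=[P4,P3] Q1=[P1,P2] Q2=[]
t=10-12: P4@Q0 runs 2, rem=6, I/O yield, promote→Q0. Q0=[P3,P4] Q1=[P1,P2] Q2=[]
t=12-14: P3@Q0 runs 2, rem=5, I/O yield, promote→Q0. Q0=[P4,P3] Q1=[P1,P2] Q2=[]
t=14-16: P4@Q0 runs 2, rem=4, I/O yield, promote→Q0. Q0=[P3,P4] Q1=[P1,P2] Q2=[]
t=16-18: P3@Q0 runs 2, rem=3, I/O yield, promote→Q0. Q0=[P4,P3] Q1=[P1,P2] Q2=[]
t=18-20: P4@Q0 runs 2, rem=2, I/O yield, promote→Q0. Q0=[P3,P4] Q1=[P1,P2] Q2=[]
t=20-22: P3@Q0 runs 2, rem=1, I/O yield, promote→Q0. Q0=[P4,P3] Q1=[P1,P2] Q2=[]
t=22-24: P4@Q0 runs 2, rem=0, completes. Q0=[P3] Q1=[P1,P2] Q2=[]
t=24-25: P3@Q0 runs 1, rem=0, completes. Q0=[] Q1=[P1,P2] Q2=[]
t=25-30: P1@Q1 runs 5, rem=8, quantum used, demote→Q2. Q0=[] Q1=[P2] Q2=[P1]
t=30-32: P2@Q1 runs 2, rem=0, completes. Q0=[] Q1=[] Q2=[P1]
t=32-40: P1@Q2 runs 8, rem=0, completes. Q0=[] Q1=[] Q2=[]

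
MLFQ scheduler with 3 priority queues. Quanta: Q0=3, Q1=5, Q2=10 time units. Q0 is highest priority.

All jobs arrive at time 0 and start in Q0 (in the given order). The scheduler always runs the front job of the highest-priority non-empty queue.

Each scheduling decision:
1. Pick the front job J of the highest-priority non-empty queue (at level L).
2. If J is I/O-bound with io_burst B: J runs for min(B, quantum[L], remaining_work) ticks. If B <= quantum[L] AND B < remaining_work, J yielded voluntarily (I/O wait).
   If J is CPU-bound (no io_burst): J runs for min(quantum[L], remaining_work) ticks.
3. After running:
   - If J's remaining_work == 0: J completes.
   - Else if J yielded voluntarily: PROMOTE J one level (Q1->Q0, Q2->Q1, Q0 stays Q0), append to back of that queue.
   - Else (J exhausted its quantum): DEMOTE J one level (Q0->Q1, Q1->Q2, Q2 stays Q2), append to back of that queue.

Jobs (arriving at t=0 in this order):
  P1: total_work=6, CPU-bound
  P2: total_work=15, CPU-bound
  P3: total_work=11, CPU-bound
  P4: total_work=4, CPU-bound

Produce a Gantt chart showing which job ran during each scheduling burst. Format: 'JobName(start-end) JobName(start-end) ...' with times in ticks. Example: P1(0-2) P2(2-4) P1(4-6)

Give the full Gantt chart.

Answer: P1(0-3) P2(3-6) P3(6-9) P4(9-12) P1(12-15) P2(15-20) P3(20-25) P4(25-26) P2(26-33) P3(33-36)

Derivation:
t=0-3: P1@Q0 runs 3, rem=3, quantum used, demote→Q1. Q0=[P2,P3,P4] Q1=[P1] Q2=[]
t=3-6: P2@Q0 runs 3, rem=12, quantum used, demote→Q1. Q0=[P3,P4] Q1=[P1,P2] Q2=[]
t=6-9: P3@Q0 runs 3, rem=8, quantum used, demote→Q1. Q0=[P4] Q1=[P1,P2,P3] Q2=[]
t=9-12: P4@Q0 runs 3, rem=1, quantum used, demote→Q1. Q0=[] Q1=[P1,P2,P3,P4] Q2=[]
t=12-15: P1@Q1 runs 3, rem=0, completes. Q0=[] Q1=[P2,P3,P4] Q2=[]
t=15-20: P2@Q1 runs 5, rem=7, quantum used, demote→Q2. Q0=[] Q1=[P3,P4] Q2=[P2]
t=20-25: P3@Q1 runs 5, rem=3, quantum used, demote→Q2. Q0=[] Q1=[P4] Q2=[P2,P3]
t=25-26: P4@Q1 runs 1, rem=0, completes. Q0=[] Q1=[] Q2=[P2,P3]
t=26-33: P2@Q2 runs 7, rem=0, completes. Q0=[] Q1=[] Q2=[P3]
t=33-36: P3@Q2 runs 3, rem=0, completes. Q0=[] Q1=[] Q2=[]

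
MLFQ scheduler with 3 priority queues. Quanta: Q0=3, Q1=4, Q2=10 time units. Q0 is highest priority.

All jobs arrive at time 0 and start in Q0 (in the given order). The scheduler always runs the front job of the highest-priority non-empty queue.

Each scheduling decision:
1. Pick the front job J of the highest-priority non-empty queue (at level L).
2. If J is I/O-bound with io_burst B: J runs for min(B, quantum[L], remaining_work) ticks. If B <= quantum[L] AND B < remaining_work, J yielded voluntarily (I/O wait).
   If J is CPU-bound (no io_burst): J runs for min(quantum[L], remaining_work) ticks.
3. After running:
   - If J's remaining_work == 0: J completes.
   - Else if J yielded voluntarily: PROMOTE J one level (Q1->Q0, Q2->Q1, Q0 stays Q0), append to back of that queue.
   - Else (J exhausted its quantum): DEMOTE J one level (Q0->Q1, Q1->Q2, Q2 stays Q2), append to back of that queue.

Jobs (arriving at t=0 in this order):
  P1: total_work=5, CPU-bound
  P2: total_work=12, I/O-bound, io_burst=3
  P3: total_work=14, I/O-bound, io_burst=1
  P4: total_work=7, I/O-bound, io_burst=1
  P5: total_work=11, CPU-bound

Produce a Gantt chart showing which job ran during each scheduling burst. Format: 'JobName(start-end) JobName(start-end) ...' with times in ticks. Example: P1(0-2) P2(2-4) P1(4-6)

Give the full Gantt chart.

Answer: P1(0-3) P2(3-6) P3(6-7) P4(7-8) P5(8-11) P2(11-14) P3(14-15) P4(15-16) P2(16-19) P3(19-20) P4(20-21) P2(21-24) P3(24-25) P4(25-26) P3(26-27) P4(27-28) P3(28-29) P4(29-30) P3(30-31) P4(31-32) P3(32-33) P3(33-34) P3(34-35) P3(35-36) P3(36-37) P3(37-38) P3(38-39) P1(39-41) P5(41-45) P5(45-49)

Derivation:
t=0-3: P1@Q0 runs 3, rem=2, quantum used, demote→Q1. Q0=[P2,P3,P4,P5] Q1=[P1] Q2=[]
t=3-6: P2@Q0 runs 3, rem=9, I/O yield, promote→Q0. Q0=[P3,P4,P5,P2] Q1=[P1] Q2=[]
t=6-7: P3@Q0 runs 1, rem=13, I/O yield, promote→Q0. Q0=[P4,P5,P2,P3] Q1=[P1] Q2=[]
t=7-8: P4@Q0 runs 1, rem=6, I/O yield, promote→Q0. Q0=[P5,P2,P3,P4] Q1=[P1] Q2=[]
t=8-11: P5@Q0 runs 3, rem=8, quantum used, demote→Q1. Q0=[P2,P3,P4] Q1=[P1,P5] Q2=[]
t=11-14: P2@Q0 runs 3, rem=6, I/O yield, promote→Q0. Q0=[P3,P4,P2] Q1=[P1,P5] Q2=[]
t=14-15: P3@Q0 runs 1, rem=12, I/O yield, promote→Q0. Q0=[P4,P2,P3] Q1=[P1,P5] Q2=[]
t=15-16: P4@Q0 runs 1, rem=5, I/O yield, promote→Q0. Q0=[P2,P3,P4] Q1=[P1,P5] Q2=[]
t=16-19: P2@Q0 runs 3, rem=3, I/O yield, promote→Q0. Q0=[P3,P4,P2] Q1=[P1,P5] Q2=[]
t=19-20: P3@Q0 runs 1, rem=11, I/O yield, promote→Q0. Q0=[P4,P2,P3] Q1=[P1,P5] Q2=[]
t=20-21: P4@Q0 runs 1, rem=4, I/O yield, promote→Q0. Q0=[P2,P3,P4] Q1=[P1,P5] Q2=[]
t=21-24: P2@Q0 runs 3, rem=0, completes. Q0=[P3,P4] Q1=[P1,P5] Q2=[]
t=24-25: P3@Q0 runs 1, rem=10, I/O yield, promote→Q0. Q0=[P4,P3] Q1=[P1,P5] Q2=[]
t=25-26: P4@Q0 runs 1, rem=3, I/O yield, promote→Q0. Q0=[P3,P4] Q1=[P1,P5] Q2=[]
t=26-27: P3@Q0 runs 1, rem=9, I/O yield, promote→Q0. Q0=[P4,P3] Q1=[P1,P5] Q2=[]
t=27-28: P4@Q0 runs 1, rem=2, I/O yield, promote→Q0. Q0=[P3,P4] Q1=[P1,P5] Q2=[]
t=28-29: P3@Q0 runs 1, rem=8, I/O yield, promote→Q0. Q0=[P4,P3] Q1=[P1,P5] Q2=[]
t=29-30: P4@Q0 runs 1, rem=1, I/O yield, promote→Q0. Q0=[P3,P4] Q1=[P1,P5] Q2=[]
t=30-31: P3@Q0 runs 1, rem=7, I/O yield, promote→Q0. Q0=[P4,P3] Q1=[P1,P5] Q2=[]
t=31-32: P4@Q0 runs 1, rem=0, completes. Q0=[P3] Q1=[P1,P5] Q2=[]
t=32-33: P3@Q0 runs 1, rem=6, I/O yield, promote→Q0. Q0=[P3] Q1=[P1,P5] Q2=[]
t=33-34: P3@Q0 runs 1, rem=5, I/O yield, promote→Q0. Q0=[P3] Q1=[P1,P5] Q2=[]
t=34-35: P3@Q0 runs 1, rem=4, I/O yield, promote→Q0. Q0=[P3] Q1=[P1,P5] Q2=[]
t=35-36: P3@Q0 runs 1, rem=3, I/O yield, promote→Q0. Q0=[P3] Q1=[P1,P5] Q2=[]
t=36-37: P3@Q0 runs 1, rem=2, I/O yield, promote→Q0. Q0=[P3] Q1=[P1,P5] Q2=[]
t=37-38: P3@Q0 runs 1, rem=1, I/O yield, promote→Q0. Q0=[P3] Q1=[P1,P5] Q2=[]
t=38-39: P3@Q0 runs 1, rem=0, completes. Q0=[] Q1=[P1,P5] Q2=[]
t=39-41: P1@Q1 runs 2, rem=0, completes. Q0=[] Q1=[P5] Q2=[]
t=41-45: P5@Q1 runs 4, rem=4, quantum used, demote→Q2. Q0=[] Q1=[] Q2=[P5]
t=45-49: P5@Q2 runs 4, rem=0, completes. Q0=[] Q1=[] Q2=[]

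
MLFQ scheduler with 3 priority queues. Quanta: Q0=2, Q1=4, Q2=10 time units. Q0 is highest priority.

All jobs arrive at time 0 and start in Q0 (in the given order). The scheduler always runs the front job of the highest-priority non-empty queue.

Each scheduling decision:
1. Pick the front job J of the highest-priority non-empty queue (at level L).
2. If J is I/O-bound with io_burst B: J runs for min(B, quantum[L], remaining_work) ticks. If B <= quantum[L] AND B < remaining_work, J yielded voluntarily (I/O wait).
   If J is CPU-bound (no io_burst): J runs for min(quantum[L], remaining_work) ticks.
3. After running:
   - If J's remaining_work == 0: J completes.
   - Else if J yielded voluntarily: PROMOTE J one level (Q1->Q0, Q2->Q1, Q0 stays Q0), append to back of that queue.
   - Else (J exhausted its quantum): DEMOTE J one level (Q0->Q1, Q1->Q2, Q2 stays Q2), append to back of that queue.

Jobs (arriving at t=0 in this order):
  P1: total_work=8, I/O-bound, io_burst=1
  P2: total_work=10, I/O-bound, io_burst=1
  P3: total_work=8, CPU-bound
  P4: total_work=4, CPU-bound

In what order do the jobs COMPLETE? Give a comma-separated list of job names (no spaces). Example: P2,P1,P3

t=0-1: P1@Q0 runs 1, rem=7, I/O yield, promote→Q0. Q0=[P2,P3,P4,P1] Q1=[] Q2=[]
t=1-2: P2@Q0 runs 1, rem=9, I/O yield, promote→Q0. Q0=[P3,P4,P1,P2] Q1=[] Q2=[]
t=2-4: P3@Q0 runs 2, rem=6, quantum used, demote→Q1. Q0=[P4,P1,P2] Q1=[P3] Q2=[]
t=4-6: P4@Q0 runs 2, rem=2, quantum used, demote→Q1. Q0=[P1,P2] Q1=[P3,P4] Q2=[]
t=6-7: P1@Q0 runs 1, rem=6, I/O yield, promote→Q0. Q0=[P2,P1] Q1=[P3,P4] Q2=[]
t=7-8: P2@Q0 runs 1, rem=8, I/O yield, promote→Q0. Q0=[P1,P2] Q1=[P3,P4] Q2=[]
t=8-9: P1@Q0 runs 1, rem=5, I/O yield, promote→Q0. Q0=[P2,P1] Q1=[P3,P4] Q2=[]
t=9-10: P2@Q0 runs 1, rem=7, I/O yield, promote→Q0. Q0=[P1,P2] Q1=[P3,P4] Q2=[]
t=10-11: P1@Q0 runs 1, rem=4, I/O yield, promote→Q0. Q0=[P2,P1] Q1=[P3,P4] Q2=[]
t=11-12: P2@Q0 runs 1, rem=6, I/O yield, promote→Q0. Q0=[P1,P2] Q1=[P3,P4] Q2=[]
t=12-13: P1@Q0 runs 1, rem=3, I/O yield, promote→Q0. Q0=[P2,P1] Q1=[P3,P4] Q2=[]
t=13-14: P2@Q0 runs 1, rem=5, I/O yield, promote→Q0. Q0=[P1,P2] Q1=[P3,P4] Q2=[]
t=14-15: P1@Q0 runs 1, rem=2, I/O yield, promote→Q0. Q0=[P2,P1] Q1=[P3,P4] Q2=[]
t=15-16: P2@Q0 runs 1, rem=4, I/O yield, promote→Q0. Q0=[P1,P2] Q1=[P3,P4] Q2=[]
t=16-17: P1@Q0 runs 1, rem=1, I/O yield, promote→Q0. Q0=[P2,P1] Q1=[P3,P4] Q2=[]
t=17-18: P2@Q0 runs 1, rem=3, I/O yield, promote→Q0. Q0=[P1,P2] Q1=[P3,P4] Q2=[]
t=18-19: P1@Q0 runs 1, rem=0, completes. Q0=[P2] Q1=[P3,P4] Q2=[]
t=19-20: P2@Q0 runs 1, rem=2, I/O yield, promote→Q0. Q0=[P2] Q1=[P3,P4] Q2=[]
t=20-21: P2@Q0 runs 1, rem=1, I/O yield, promote→Q0. Q0=[P2] Q1=[P3,P4] Q2=[]
t=21-22: P2@Q0 runs 1, rem=0, completes. Q0=[] Q1=[P3,P4] Q2=[]
t=22-26: P3@Q1 runs 4, rem=2, quantum used, demote→Q2. Q0=[] Q1=[P4] Q2=[P3]
t=26-28: P4@Q1 runs 2, rem=0, completes. Q0=[] Q1=[] Q2=[P3]
t=28-30: P3@Q2 runs 2, rem=0, completes. Q0=[] Q1=[] Q2=[]

Answer: P1,P2,P4,P3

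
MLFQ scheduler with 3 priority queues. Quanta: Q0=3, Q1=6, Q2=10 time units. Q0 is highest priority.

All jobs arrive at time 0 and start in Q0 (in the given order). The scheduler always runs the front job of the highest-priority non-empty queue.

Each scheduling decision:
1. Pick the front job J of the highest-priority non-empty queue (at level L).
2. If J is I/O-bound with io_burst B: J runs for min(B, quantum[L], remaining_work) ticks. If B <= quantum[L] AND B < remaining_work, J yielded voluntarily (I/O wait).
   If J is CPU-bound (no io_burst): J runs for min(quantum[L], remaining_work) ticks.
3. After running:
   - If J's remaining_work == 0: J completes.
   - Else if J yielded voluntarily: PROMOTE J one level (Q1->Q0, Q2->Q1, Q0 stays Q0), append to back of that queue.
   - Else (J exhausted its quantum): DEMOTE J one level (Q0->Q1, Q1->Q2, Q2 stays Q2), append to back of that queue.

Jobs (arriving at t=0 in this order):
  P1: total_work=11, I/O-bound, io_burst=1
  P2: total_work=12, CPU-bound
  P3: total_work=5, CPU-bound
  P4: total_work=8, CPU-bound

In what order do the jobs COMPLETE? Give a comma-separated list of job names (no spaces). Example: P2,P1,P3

Answer: P1,P3,P4,P2

Derivation:
t=0-1: P1@Q0 runs 1, rem=10, I/O yield, promote→Q0. Q0=[P2,P3,P4,P1] Q1=[] Q2=[]
t=1-4: P2@Q0 runs 3, rem=9, quantum used, demote→Q1. Q0=[P3,P4,P1] Q1=[P2] Q2=[]
t=4-7: P3@Q0 runs 3, rem=2, quantum used, demote→Q1. Q0=[P4,P1] Q1=[P2,P3] Q2=[]
t=7-10: P4@Q0 runs 3, rem=5, quantum used, demote→Q1. Q0=[P1] Q1=[P2,P3,P4] Q2=[]
t=10-11: P1@Q0 runs 1, rem=9, I/O yield, promote→Q0. Q0=[P1] Q1=[P2,P3,P4] Q2=[]
t=11-12: P1@Q0 runs 1, rem=8, I/O yield, promote→Q0. Q0=[P1] Q1=[P2,P3,P4] Q2=[]
t=12-13: P1@Q0 runs 1, rem=7, I/O yield, promote→Q0. Q0=[P1] Q1=[P2,P3,P4] Q2=[]
t=13-14: P1@Q0 runs 1, rem=6, I/O yield, promote→Q0. Q0=[P1] Q1=[P2,P3,P4] Q2=[]
t=14-15: P1@Q0 runs 1, rem=5, I/O yield, promote→Q0. Q0=[P1] Q1=[P2,P3,P4] Q2=[]
t=15-16: P1@Q0 runs 1, rem=4, I/O yield, promote→Q0. Q0=[P1] Q1=[P2,P3,P4] Q2=[]
t=16-17: P1@Q0 runs 1, rem=3, I/O yield, promote→Q0. Q0=[P1] Q1=[P2,P3,P4] Q2=[]
t=17-18: P1@Q0 runs 1, rem=2, I/O yield, promote→Q0. Q0=[P1] Q1=[P2,P3,P4] Q2=[]
t=18-19: P1@Q0 runs 1, rem=1, I/O yield, promote→Q0. Q0=[P1] Q1=[P2,P3,P4] Q2=[]
t=19-20: P1@Q0 runs 1, rem=0, completes. Q0=[] Q1=[P2,P3,P4] Q2=[]
t=20-26: P2@Q1 runs 6, rem=3, quantum used, demote→Q2. Q0=[] Q1=[P3,P4] Q2=[P2]
t=26-28: P3@Q1 runs 2, rem=0, completes. Q0=[] Q1=[P4] Q2=[P2]
t=28-33: P4@Q1 runs 5, rem=0, completes. Q0=[] Q1=[] Q2=[P2]
t=33-36: P2@Q2 runs 3, rem=0, completes. Q0=[] Q1=[] Q2=[]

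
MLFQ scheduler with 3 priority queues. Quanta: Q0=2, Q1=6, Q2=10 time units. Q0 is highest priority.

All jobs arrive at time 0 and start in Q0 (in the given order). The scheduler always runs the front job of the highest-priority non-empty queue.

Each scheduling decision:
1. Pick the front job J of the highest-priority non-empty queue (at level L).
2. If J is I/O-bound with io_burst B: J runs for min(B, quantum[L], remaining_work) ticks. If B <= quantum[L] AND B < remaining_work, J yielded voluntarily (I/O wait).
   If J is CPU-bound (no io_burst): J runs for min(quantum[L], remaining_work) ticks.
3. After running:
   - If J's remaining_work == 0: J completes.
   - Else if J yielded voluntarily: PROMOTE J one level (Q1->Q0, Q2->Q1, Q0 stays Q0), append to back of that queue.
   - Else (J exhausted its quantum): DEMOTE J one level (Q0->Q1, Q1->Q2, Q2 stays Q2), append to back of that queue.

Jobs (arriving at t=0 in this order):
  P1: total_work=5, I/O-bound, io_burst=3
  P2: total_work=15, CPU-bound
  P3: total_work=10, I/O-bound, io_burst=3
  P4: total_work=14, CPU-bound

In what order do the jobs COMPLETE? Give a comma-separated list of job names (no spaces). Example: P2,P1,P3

t=0-2: P1@Q0 runs 2, rem=3, quantum used, demote→Q1. Q0=[P2,P3,P4] Q1=[P1] Q2=[]
t=2-4: P2@Q0 runs 2, rem=13, quantum used, demote→Q1. Q0=[P3,P4] Q1=[P1,P2] Q2=[]
t=4-6: P3@Q0 runs 2, rem=8, quantum used, demote→Q1. Q0=[P4] Q1=[P1,P2,P3] Q2=[]
t=6-8: P4@Q0 runs 2, rem=12, quantum used, demote→Q1. Q0=[] Q1=[P1,P2,P3,P4] Q2=[]
t=8-11: P1@Q1 runs 3, rem=0, completes. Q0=[] Q1=[P2,P3,P4] Q2=[]
t=11-17: P2@Q1 runs 6, rem=7, quantum used, demote→Q2. Q0=[] Q1=[P3,P4] Q2=[P2]
t=17-20: P3@Q1 runs 3, rem=5, I/O yield, promote→Q0. Q0=[P3] Q1=[P4] Q2=[P2]
t=20-22: P3@Q0 runs 2, rem=3, quantum used, demote→Q1. Q0=[] Q1=[P4,P3] Q2=[P2]
t=22-28: P4@Q1 runs 6, rem=6, quantum used, demote→Q2. Q0=[] Q1=[P3] Q2=[P2,P4]
t=28-31: P3@Q1 runs 3, rem=0, completes. Q0=[] Q1=[] Q2=[P2,P4]
t=31-38: P2@Q2 runs 7, rem=0, completes. Q0=[] Q1=[] Q2=[P4]
t=38-44: P4@Q2 runs 6, rem=0, completes. Q0=[] Q1=[] Q2=[]

Answer: P1,P3,P2,P4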